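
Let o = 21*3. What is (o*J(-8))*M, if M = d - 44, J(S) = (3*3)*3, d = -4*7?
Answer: -122472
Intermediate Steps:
o = 63
d = -28
J(S) = 27 (J(S) = 9*3 = 27)
M = -72 (M = -28 - 44 = -72)
(o*J(-8))*M = (63*27)*(-72) = 1701*(-72) = -122472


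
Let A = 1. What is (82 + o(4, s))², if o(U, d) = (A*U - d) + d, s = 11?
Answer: 7396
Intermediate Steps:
o(U, d) = U (o(U, d) = (1*U - d) + d = (U - d) + d = U)
(82 + o(4, s))² = (82 + 4)² = 86² = 7396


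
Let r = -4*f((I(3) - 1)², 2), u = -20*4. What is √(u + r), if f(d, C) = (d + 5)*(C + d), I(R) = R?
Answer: 2*I*√74 ≈ 17.205*I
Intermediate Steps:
u = -80
f(d, C) = (5 + d)*(C + d)
r = -216 (r = -4*(((3 - 1)²)² + 5*2 + 5*(3 - 1)² + 2*(3 - 1)²) = -4*((2²)² + 10 + 5*2² + 2*2²) = -4*(4² + 10 + 5*4 + 2*4) = -4*(16 + 10 + 20 + 8) = -4*54 = -216)
√(u + r) = √(-80 - 216) = √(-296) = 2*I*√74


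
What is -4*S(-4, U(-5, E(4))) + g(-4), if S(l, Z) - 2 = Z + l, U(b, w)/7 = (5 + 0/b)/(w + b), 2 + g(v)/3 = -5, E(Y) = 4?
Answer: 127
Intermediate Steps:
g(v) = -21 (g(v) = -6 + 3*(-5) = -6 - 15 = -21)
U(b, w) = 35/(b + w) (U(b, w) = 7*((5 + 0/b)/(w + b)) = 7*((5 + 0)/(b + w)) = 7*(5/(b + w)) = 35/(b + w))
S(l, Z) = 2 + Z + l (S(l, Z) = 2 + (Z + l) = 2 + Z + l)
-4*S(-4, U(-5, E(4))) + g(-4) = -4*(2 + 35/(-5 + 4) - 4) - 21 = -4*(2 + 35/(-1) - 4) - 21 = -4*(2 + 35*(-1) - 4) - 21 = -4*(2 - 35 - 4) - 21 = -4*(-37) - 21 = 148 - 21 = 127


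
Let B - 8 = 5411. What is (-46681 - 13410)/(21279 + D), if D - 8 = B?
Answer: -60091/26706 ≈ -2.2501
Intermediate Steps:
B = 5419 (B = 8 + 5411 = 5419)
D = 5427 (D = 8 + 5419 = 5427)
(-46681 - 13410)/(21279 + D) = (-46681 - 13410)/(21279 + 5427) = -60091/26706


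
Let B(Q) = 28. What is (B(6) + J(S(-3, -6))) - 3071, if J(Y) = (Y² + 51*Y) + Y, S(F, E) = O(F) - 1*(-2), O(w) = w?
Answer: -3094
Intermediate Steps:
S(F, E) = 2 + F (S(F, E) = F - 1*(-2) = F + 2 = 2 + F)
J(Y) = Y² + 52*Y
(B(6) + J(S(-3, -6))) - 3071 = (28 + (2 - 3)*(52 + (2 - 3))) - 3071 = (28 - (52 - 1)) - 3071 = (28 - 1*51) - 3071 = (28 - 51) - 3071 = -23 - 3071 = -3094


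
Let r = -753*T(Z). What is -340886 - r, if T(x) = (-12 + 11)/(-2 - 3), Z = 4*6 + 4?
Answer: -1703677/5 ≈ -3.4074e+5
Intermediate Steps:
Z = 28 (Z = 24 + 4 = 28)
T(x) = 1/5 (T(x) = -1/(-5) = -1*(-1/5) = 1/5)
r = -753/5 (r = -753*1/5 = -753/5 ≈ -150.60)
-340886 - r = -340886 - 1*(-753/5) = -340886 + 753/5 = -1703677/5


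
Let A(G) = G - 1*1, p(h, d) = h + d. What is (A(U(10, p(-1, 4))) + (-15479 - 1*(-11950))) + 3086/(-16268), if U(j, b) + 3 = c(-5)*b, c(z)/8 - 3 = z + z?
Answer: -30105477/8134 ≈ -3701.2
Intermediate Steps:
p(h, d) = d + h
c(z) = 24 + 16*z (c(z) = 24 + 8*(z + z) = 24 + 8*(2*z) = 24 + 16*z)
U(j, b) = -3 - 56*b (U(j, b) = -3 + (24 + 16*(-5))*b = -3 + (24 - 80)*b = -3 - 56*b)
A(G) = -1 + G (A(G) = G - 1 = -1 + G)
(A(U(10, p(-1, 4))) + (-15479 - 1*(-11950))) + 3086/(-16268) = ((-1 + (-3 - 56*(4 - 1))) + (-15479 - 1*(-11950))) + 3086/(-16268) = ((-1 + (-3 - 56*3)) + (-15479 + 11950)) + 3086*(-1/16268) = ((-1 + (-3 - 168)) - 3529) - 1543/8134 = ((-1 - 171) - 3529) - 1543/8134 = (-172 - 3529) - 1543/8134 = -3701 - 1543/8134 = -30105477/8134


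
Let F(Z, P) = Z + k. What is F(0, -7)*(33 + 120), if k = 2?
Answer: 306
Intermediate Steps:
F(Z, P) = 2 + Z (F(Z, P) = Z + 2 = 2 + Z)
F(0, -7)*(33 + 120) = (2 + 0)*(33 + 120) = 2*153 = 306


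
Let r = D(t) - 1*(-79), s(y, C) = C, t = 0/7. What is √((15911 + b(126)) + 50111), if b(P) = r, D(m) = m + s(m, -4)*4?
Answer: √66085 ≈ 257.07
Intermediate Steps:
t = 0 (t = 0*(⅐) = 0)
D(m) = -16 + m (D(m) = m - 4*4 = m - 16 = -16 + m)
r = 63 (r = (-16 + 0) - 1*(-79) = -16 + 79 = 63)
b(P) = 63
√((15911 + b(126)) + 50111) = √((15911 + 63) + 50111) = √(15974 + 50111) = √66085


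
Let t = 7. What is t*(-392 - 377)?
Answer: -5383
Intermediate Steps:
t*(-392 - 377) = 7*(-392 - 377) = 7*(-769) = -5383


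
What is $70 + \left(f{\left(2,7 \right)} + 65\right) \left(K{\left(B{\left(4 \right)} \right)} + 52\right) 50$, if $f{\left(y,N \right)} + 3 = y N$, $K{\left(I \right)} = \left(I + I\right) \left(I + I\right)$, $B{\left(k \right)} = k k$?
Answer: $4088870$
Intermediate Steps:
$B{\left(k \right)} = k^{2}$
$K{\left(I \right)} = 4 I^{2}$ ($K{\left(I \right)} = 2 I 2 I = 4 I^{2}$)
$f{\left(y,N \right)} = -3 + N y$ ($f{\left(y,N \right)} = -3 + y N = -3 + N y$)
$70 + \left(f{\left(2,7 \right)} + 65\right) \left(K{\left(B{\left(4 \right)} \right)} + 52\right) 50 = 70 + \left(\left(-3 + 7 \cdot 2\right) + 65\right) \left(4 \left(4^{2}\right)^{2} + 52\right) 50 = 70 + \left(\left(-3 + 14\right) + 65\right) \left(4 \cdot 16^{2} + 52\right) 50 = 70 + \left(11 + 65\right) \left(4 \cdot 256 + 52\right) 50 = 70 + 76 \left(1024 + 52\right) 50 = 70 + 76 \cdot 1076 \cdot 50 = 70 + 81776 \cdot 50 = 70 + 4088800 = 4088870$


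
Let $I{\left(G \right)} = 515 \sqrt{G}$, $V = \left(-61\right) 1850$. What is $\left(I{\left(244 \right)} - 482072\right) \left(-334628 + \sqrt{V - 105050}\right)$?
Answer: $4 \left(167314 - 5 i \sqrt{2179}\right) \left(241036 - 515 \sqrt{61}\right) \approx 1.5862 \cdot 10^{11} - 2.2127 \cdot 10^{8} i$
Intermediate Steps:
$V = -112850$
$\left(I{\left(244 \right)} - 482072\right) \left(-334628 + \sqrt{V - 105050}\right) = \left(515 \sqrt{244} - 482072\right) \left(-334628 + \sqrt{-112850 - 105050}\right) = \left(515 \cdot 2 \sqrt{61} - 482072\right) \left(-334628 + \sqrt{-217900}\right) = \left(1030 \sqrt{61} - 482072\right) \left(-334628 + 10 i \sqrt{2179}\right) = \left(-482072 + 1030 \sqrt{61}\right) \left(-334628 + 10 i \sqrt{2179}\right)$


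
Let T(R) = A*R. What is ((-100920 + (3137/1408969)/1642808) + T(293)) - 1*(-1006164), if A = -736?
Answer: 1596184101136722529/2314665544952 ≈ 6.8960e+5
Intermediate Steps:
T(R) = -736*R
((-100920 + (3137/1408969)/1642808) + T(293)) - 1*(-1006164) = ((-100920 + (3137/1408969)/1642808) - 736*293) - 1*(-1006164) = ((-100920 + (3137*(1/1408969))*(1/1642808)) - 215648) + 1006164 = ((-100920 + (3137/1408969)*(1/1642808)) - 215648) + 1006164 = ((-100920 + 3137/2314665544952) - 215648) + 1006164 = (-233596046796552703/2314665544952 - 215648) + 1006164 = -732749042234361599/2314665544952 + 1006164 = 1596184101136722529/2314665544952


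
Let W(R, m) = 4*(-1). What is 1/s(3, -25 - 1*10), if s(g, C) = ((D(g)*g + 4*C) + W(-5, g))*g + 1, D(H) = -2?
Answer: -1/449 ≈ -0.0022272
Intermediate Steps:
W(R, m) = -4
s(g, C) = 1 + g*(-4 - 2*g + 4*C) (s(g, C) = ((-2*g + 4*C) - 4)*g + 1 = (-4 - 2*g + 4*C)*g + 1 = g*(-4 - 2*g + 4*C) + 1 = 1 + g*(-4 - 2*g + 4*C))
1/s(3, -25 - 1*10) = 1/(1 - 4*3 - 2*3**2 + 4*(-25 - 1*10)*3) = 1/(1 - 12 - 2*9 + 4*(-25 - 10)*3) = 1/(1 - 12 - 18 + 4*(-35)*3) = 1/(1 - 12 - 18 - 420) = 1/(-449) = -1/449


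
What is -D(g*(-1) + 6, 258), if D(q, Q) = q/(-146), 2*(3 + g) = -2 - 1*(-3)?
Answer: 17/292 ≈ 0.058219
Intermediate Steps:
g = -5/2 (g = -3 + (-2 - 1*(-3))/2 = -3 + (-2 + 3)/2 = -3 + (½)*1 = -3 + ½ = -5/2 ≈ -2.5000)
D(q, Q) = -q/146 (D(q, Q) = q*(-1/146) = -q/146)
-D(g*(-1) + 6, 258) = -(-1)*(-5/2*(-1) + 6)/146 = -(-1)*(5/2 + 6)/146 = -(-1)*17/(146*2) = -1*(-17/292) = 17/292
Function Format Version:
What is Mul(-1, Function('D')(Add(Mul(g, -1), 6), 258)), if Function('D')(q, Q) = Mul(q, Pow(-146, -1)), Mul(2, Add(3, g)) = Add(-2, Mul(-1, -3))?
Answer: Rational(17, 292) ≈ 0.058219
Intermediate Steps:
g = Rational(-5, 2) (g = Add(-3, Mul(Rational(1, 2), Add(-2, Mul(-1, -3)))) = Add(-3, Mul(Rational(1, 2), Add(-2, 3))) = Add(-3, Mul(Rational(1, 2), 1)) = Add(-3, Rational(1, 2)) = Rational(-5, 2) ≈ -2.5000)
Function('D')(q, Q) = Mul(Rational(-1, 146), q) (Function('D')(q, Q) = Mul(q, Rational(-1, 146)) = Mul(Rational(-1, 146), q))
Mul(-1, Function('D')(Add(Mul(g, -1), 6), 258)) = Mul(-1, Mul(Rational(-1, 146), Add(Mul(Rational(-5, 2), -1), 6))) = Mul(-1, Mul(Rational(-1, 146), Add(Rational(5, 2), 6))) = Mul(-1, Mul(Rational(-1, 146), Rational(17, 2))) = Mul(-1, Rational(-17, 292)) = Rational(17, 292)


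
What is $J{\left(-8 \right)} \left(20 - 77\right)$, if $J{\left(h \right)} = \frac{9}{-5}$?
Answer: $\frac{513}{5} \approx 102.6$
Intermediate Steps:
$J{\left(h \right)} = - \frac{9}{5}$ ($J{\left(h \right)} = 9 \left(- \frac{1}{5}\right) = - \frac{9}{5}$)
$J{\left(-8 \right)} \left(20 - 77\right) = - \frac{9 \left(20 - 77\right)}{5} = \left(- \frac{9}{5}\right) \left(-57\right) = \frac{513}{5}$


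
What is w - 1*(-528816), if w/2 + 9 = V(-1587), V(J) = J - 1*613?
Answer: 524398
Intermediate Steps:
V(J) = -613 + J (V(J) = J - 613 = -613 + J)
w = -4418 (w = -18 + 2*(-613 - 1587) = -18 + 2*(-2200) = -18 - 4400 = -4418)
w - 1*(-528816) = -4418 - 1*(-528816) = -4418 + 528816 = 524398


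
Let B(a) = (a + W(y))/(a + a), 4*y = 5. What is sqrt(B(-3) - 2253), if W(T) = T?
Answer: I*sqrt(324390)/12 ≈ 47.463*I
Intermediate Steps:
y = 5/4 (y = (1/4)*5 = 5/4 ≈ 1.2500)
B(a) = (5/4 + a)/(2*a) (B(a) = (a + 5/4)/(a + a) = (5/4 + a)/((2*a)) = (5/4 + a)*(1/(2*a)) = (5/4 + a)/(2*a))
sqrt(B(-3) - 2253) = sqrt((1/8)*(5 + 4*(-3))/(-3) - 2253) = sqrt((1/8)*(-1/3)*(5 - 12) - 2253) = sqrt((1/8)*(-1/3)*(-7) - 2253) = sqrt(7/24 - 2253) = sqrt(-54065/24) = I*sqrt(324390)/12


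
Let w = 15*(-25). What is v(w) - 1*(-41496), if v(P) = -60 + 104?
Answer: 41540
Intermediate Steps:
w = -375
v(P) = 44
v(w) - 1*(-41496) = 44 - 1*(-41496) = 44 + 41496 = 41540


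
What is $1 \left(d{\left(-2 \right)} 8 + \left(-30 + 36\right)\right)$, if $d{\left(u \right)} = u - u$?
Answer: $6$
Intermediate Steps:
$d{\left(u \right)} = 0$
$1 \left(d{\left(-2 \right)} 8 + \left(-30 + 36\right)\right) = 1 \left(0 \cdot 8 + \left(-30 + 36\right)\right) = 1 \left(0 + 6\right) = 1 \cdot 6 = 6$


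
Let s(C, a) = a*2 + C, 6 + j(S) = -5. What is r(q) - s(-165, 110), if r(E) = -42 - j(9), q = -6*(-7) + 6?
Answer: -86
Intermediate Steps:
q = 48 (q = 42 + 6 = 48)
j(S) = -11 (j(S) = -6 - 5 = -11)
r(E) = -31 (r(E) = -42 - 1*(-11) = -42 + 11 = -31)
s(C, a) = C + 2*a (s(C, a) = 2*a + C = C + 2*a)
r(q) - s(-165, 110) = -31 - (-165 + 2*110) = -31 - (-165 + 220) = -31 - 1*55 = -31 - 55 = -86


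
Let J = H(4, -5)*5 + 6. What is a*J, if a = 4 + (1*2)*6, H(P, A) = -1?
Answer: 16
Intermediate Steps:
a = 16 (a = 4 + 2*6 = 4 + 12 = 16)
J = 1 (J = -1*5 + 6 = -5 + 6 = 1)
a*J = 16*1 = 16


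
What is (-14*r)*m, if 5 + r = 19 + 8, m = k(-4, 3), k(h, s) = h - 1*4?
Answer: 2464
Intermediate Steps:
k(h, s) = -4 + h (k(h, s) = h - 4 = -4 + h)
m = -8 (m = -4 - 4 = -8)
r = 22 (r = -5 + (19 + 8) = -5 + 27 = 22)
(-14*r)*m = -14*22*(-8) = -308*(-8) = 2464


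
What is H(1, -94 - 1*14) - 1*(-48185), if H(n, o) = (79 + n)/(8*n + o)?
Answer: 240921/5 ≈ 48184.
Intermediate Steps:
H(n, o) = (79 + n)/(o + 8*n)
H(1, -94 - 1*14) - 1*(-48185) = (79 + 1)/((-94 - 1*14) + 8*1) - 1*(-48185) = 80/((-94 - 14) + 8) + 48185 = 80/(-108 + 8) + 48185 = 80/(-100) + 48185 = -1/100*80 + 48185 = -4/5 + 48185 = 240921/5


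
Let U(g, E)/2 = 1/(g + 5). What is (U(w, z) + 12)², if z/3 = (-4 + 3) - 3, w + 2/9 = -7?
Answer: 12321/100 ≈ 123.21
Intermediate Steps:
w = -65/9 (w = -2/9 - 7 = -65/9 ≈ -7.2222)
z = -12 (z = 3*((-4 + 3) - 3) = 3*(-1 - 3) = 3*(-4) = -12)
U(g, E) = 2/(5 + g) (U(g, E) = 2/(g + 5) = 2/(5 + g))
(U(w, z) + 12)² = (2/(5 - 65/9) + 12)² = (2/(-20/9) + 12)² = (2*(-9/20) + 12)² = (-9/10 + 12)² = (111/10)² = 12321/100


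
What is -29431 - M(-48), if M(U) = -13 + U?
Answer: -29370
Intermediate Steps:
-29431 - M(-48) = -29431 - (-13 - 48) = -29431 - 1*(-61) = -29431 + 61 = -29370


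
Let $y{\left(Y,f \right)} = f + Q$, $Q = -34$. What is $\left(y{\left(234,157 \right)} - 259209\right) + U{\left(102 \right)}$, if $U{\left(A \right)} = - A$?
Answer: $-259188$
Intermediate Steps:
$y{\left(Y,f \right)} = -34 + f$ ($y{\left(Y,f \right)} = f - 34 = -34 + f$)
$\left(y{\left(234,157 \right)} - 259209\right) + U{\left(102 \right)} = \left(\left(-34 + 157\right) - 259209\right) - 102 = \left(123 - 259209\right) - 102 = -259086 - 102 = -259188$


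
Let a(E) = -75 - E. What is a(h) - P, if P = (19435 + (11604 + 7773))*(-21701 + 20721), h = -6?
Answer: 38035691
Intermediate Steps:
P = -38035760 (P = (19435 + 19377)*(-980) = 38812*(-980) = -38035760)
a(h) - P = (-75 - 1*(-6)) - 1*(-38035760) = (-75 + 6) + 38035760 = -69 + 38035760 = 38035691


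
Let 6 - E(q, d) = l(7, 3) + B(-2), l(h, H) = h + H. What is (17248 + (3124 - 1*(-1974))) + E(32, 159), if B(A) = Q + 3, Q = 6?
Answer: 22333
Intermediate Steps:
B(A) = 9 (B(A) = 6 + 3 = 9)
l(h, H) = H + h
E(q, d) = -13 (E(q, d) = 6 - ((3 + 7) + 9) = 6 - (10 + 9) = 6 - 1*19 = 6 - 19 = -13)
(17248 + (3124 - 1*(-1974))) + E(32, 159) = (17248 + (3124 - 1*(-1974))) - 13 = (17248 + (3124 + 1974)) - 13 = (17248 + 5098) - 13 = 22346 - 13 = 22333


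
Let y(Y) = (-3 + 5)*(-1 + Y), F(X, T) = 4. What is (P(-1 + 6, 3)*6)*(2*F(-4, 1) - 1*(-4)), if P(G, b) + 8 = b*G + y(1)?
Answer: 504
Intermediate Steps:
y(Y) = -2 + 2*Y (y(Y) = 2*(-1 + Y) = -2 + 2*Y)
P(G, b) = -8 + G*b (P(G, b) = -8 + (b*G + (-2 + 2*1)) = -8 + (G*b + (-2 + 2)) = -8 + (G*b + 0) = -8 + G*b)
(P(-1 + 6, 3)*6)*(2*F(-4, 1) - 1*(-4)) = ((-8 + (-1 + 6)*3)*6)*(2*4 - 1*(-4)) = ((-8 + 5*3)*6)*(8 + 4) = ((-8 + 15)*6)*12 = (7*6)*12 = 42*12 = 504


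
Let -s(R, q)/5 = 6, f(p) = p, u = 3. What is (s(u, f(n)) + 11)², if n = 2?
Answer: 361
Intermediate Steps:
s(R, q) = -30 (s(R, q) = -5*6 = -30)
(s(u, f(n)) + 11)² = (-30 + 11)² = (-19)² = 361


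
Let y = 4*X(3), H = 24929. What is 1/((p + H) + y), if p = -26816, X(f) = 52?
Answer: -1/1679 ≈ -0.00059559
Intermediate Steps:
y = 208 (y = 4*52 = 208)
1/((p + H) + y) = 1/((-26816 + 24929) + 208) = 1/(-1887 + 208) = 1/(-1679) = -1/1679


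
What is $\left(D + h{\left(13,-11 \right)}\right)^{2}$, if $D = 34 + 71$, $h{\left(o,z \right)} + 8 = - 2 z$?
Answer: $14161$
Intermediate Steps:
$h{\left(o,z \right)} = -8 - 2 z$
$D = 105$
$\left(D + h{\left(13,-11 \right)}\right)^{2} = \left(105 - -14\right)^{2} = \left(105 + \left(-8 + 22\right)\right)^{2} = \left(105 + 14\right)^{2} = 119^{2} = 14161$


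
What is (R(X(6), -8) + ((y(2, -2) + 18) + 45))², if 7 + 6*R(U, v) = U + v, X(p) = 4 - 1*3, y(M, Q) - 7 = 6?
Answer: 48841/9 ≈ 5426.8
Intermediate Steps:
y(M, Q) = 13 (y(M, Q) = 7 + 6 = 13)
X(p) = 1 (X(p) = 4 - 3 = 1)
R(U, v) = -7/6 + U/6 + v/6 (R(U, v) = -7/6 + (U + v)/6 = -7/6 + (U/6 + v/6) = -7/6 + U/6 + v/6)
(R(X(6), -8) + ((y(2, -2) + 18) + 45))² = ((-7/6 + (⅙)*1 + (⅙)*(-8)) + ((13 + 18) + 45))² = ((-7/6 + ⅙ - 4/3) + (31 + 45))² = (-7/3 + 76)² = (221/3)² = 48841/9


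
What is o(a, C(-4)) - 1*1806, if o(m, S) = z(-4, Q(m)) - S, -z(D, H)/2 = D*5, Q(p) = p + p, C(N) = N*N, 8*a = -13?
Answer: -1782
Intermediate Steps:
a = -13/8 (a = (⅛)*(-13) = -13/8 ≈ -1.6250)
C(N) = N²
Q(p) = 2*p
z(D, H) = -10*D (z(D, H) = -2*D*5 = -10*D)
o(m, S) = 40 - S (o(m, S) = -10*(-4) - S = 40 - S)
o(a, C(-4)) - 1*1806 = (40 - 1*(-4)²) - 1*1806 = (40 - 1*16) - 1806 = (40 - 16) - 1806 = 24 - 1806 = -1782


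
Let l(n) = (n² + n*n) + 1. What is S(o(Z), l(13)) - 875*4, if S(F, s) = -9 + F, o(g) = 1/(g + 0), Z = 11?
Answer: -38598/11 ≈ -3508.9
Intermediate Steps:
l(n) = 1 + 2*n² (l(n) = (n² + n²) + 1 = 2*n² + 1 = 1 + 2*n²)
o(g) = 1/g
S(o(Z), l(13)) - 875*4 = (-9 + 1/11) - 875*4 = (-9 + 1/11) - 1*3500 = -98/11 - 3500 = -38598/11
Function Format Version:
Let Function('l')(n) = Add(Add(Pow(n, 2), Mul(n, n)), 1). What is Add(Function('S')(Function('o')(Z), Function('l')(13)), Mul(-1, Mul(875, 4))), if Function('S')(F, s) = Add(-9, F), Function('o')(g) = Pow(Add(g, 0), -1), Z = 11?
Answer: Rational(-38598, 11) ≈ -3508.9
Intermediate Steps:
Function('l')(n) = Add(1, Mul(2, Pow(n, 2))) (Function('l')(n) = Add(Add(Pow(n, 2), Pow(n, 2)), 1) = Add(Mul(2, Pow(n, 2)), 1) = Add(1, Mul(2, Pow(n, 2))))
Function('o')(g) = Pow(g, -1)
Add(Function('S')(Function('o')(Z), Function('l')(13)), Mul(-1, Mul(875, 4))) = Add(Add(-9, Pow(11, -1)), Mul(-1, Mul(875, 4))) = Add(Add(-9, Rational(1, 11)), Mul(-1, 3500)) = Add(Rational(-98, 11), -3500) = Rational(-38598, 11)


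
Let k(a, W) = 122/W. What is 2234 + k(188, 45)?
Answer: 100652/45 ≈ 2236.7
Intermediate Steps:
2234 + k(188, 45) = 2234 + 122/45 = 100652/45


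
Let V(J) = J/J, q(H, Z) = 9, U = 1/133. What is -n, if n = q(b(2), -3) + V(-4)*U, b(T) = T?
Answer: -1198/133 ≈ -9.0075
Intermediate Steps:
U = 1/133 ≈ 0.0075188
V(J) = 1
n = 1198/133 (n = 9 + 1*(1/133) = 9 + 1/133 = 1198/133 ≈ 9.0075)
-n = -1*1198/133 = -1198/133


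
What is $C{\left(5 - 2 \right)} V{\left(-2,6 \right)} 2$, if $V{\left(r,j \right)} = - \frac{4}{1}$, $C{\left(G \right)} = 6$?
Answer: $-48$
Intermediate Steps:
$V{\left(r,j \right)} = -4$ ($V{\left(r,j \right)} = \left(-4\right) 1 = -4$)
$C{\left(5 - 2 \right)} V{\left(-2,6 \right)} 2 = 6 \left(-4\right) 2 = \left(-24\right) 2 = -48$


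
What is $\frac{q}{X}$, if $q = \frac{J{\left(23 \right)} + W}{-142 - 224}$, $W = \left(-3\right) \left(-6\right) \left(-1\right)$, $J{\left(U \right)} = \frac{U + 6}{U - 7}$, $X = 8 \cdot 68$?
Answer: $\frac{259}{3185664} \approx 8.1302 \cdot 10^{-5}$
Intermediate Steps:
$X = 544$
$J{\left(U \right)} = \frac{6 + U}{-7 + U}$
$W = -18$ ($W = 18 \left(-1\right) = -18$)
$q = \frac{259}{5856}$ ($q = \frac{\frac{6 + 23}{-7 + 23} - 18}{-142 - 224} = \frac{\frac{1}{16} \cdot 29 - 18}{-366} = \left(\frac{1}{16} \cdot 29 - 18\right) \left(- \frac{1}{366}\right) = \left(\frac{29}{16} - 18\right) \left(- \frac{1}{366}\right) = \left(- \frac{259}{16}\right) \left(- \frac{1}{366}\right) = \frac{259}{5856} \approx 0.044228$)
$\frac{q}{X} = \frac{259}{5856 \cdot 544} = \frac{259}{5856} \cdot \frac{1}{544} = \frac{259}{3185664}$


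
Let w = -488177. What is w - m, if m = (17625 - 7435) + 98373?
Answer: -596740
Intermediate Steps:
m = 108563 (m = 10190 + 98373 = 108563)
w - m = -488177 - 1*108563 = -488177 - 108563 = -596740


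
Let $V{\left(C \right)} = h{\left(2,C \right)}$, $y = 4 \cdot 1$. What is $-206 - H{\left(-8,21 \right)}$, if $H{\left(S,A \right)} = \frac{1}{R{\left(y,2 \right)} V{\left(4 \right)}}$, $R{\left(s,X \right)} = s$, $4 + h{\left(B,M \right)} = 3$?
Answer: $- \frac{823}{4} \approx -205.75$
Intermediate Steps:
$h{\left(B,M \right)} = -1$ ($h{\left(B,M \right)} = -4 + 3 = -1$)
$y = 4$
$V{\left(C \right)} = -1$
$H{\left(S,A \right)} = - \frac{1}{4}$ ($H{\left(S,A \right)} = \frac{1}{4 \left(-1\right)} = \frac{1}{-4} = - \frac{1}{4}$)
$-206 - H{\left(-8,21 \right)} = -206 - - \frac{1}{4} = -206 + \frac{1}{4} = - \frac{823}{4}$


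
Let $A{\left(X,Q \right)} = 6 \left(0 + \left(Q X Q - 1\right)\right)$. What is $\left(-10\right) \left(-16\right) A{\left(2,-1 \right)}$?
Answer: $960$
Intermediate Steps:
$A{\left(X,Q \right)} = -6 + 6 X Q^{2}$ ($A{\left(X,Q \right)} = 6 \left(0 + \left(X Q^{2} - 1\right)\right) = 6 \left(0 + \left(-1 + X Q^{2}\right)\right) = 6 \left(-1 + X Q^{2}\right) = -6 + 6 X Q^{2}$)
$\left(-10\right) \left(-16\right) A{\left(2,-1 \right)} = \left(-10\right) \left(-16\right) \left(-6 + 6 \cdot 2 \left(-1\right)^{2}\right) = 160 \left(-6 + 6 \cdot 2 \cdot 1\right) = 160 \left(-6 + 12\right) = 160 \cdot 6 = 960$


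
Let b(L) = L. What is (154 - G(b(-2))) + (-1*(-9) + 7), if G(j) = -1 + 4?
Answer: 167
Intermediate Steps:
G(j) = 3
(154 - G(b(-2))) + (-1*(-9) + 7) = (154 - 1*3) + (-1*(-9) + 7) = (154 - 3) + (9 + 7) = 151 + 16 = 167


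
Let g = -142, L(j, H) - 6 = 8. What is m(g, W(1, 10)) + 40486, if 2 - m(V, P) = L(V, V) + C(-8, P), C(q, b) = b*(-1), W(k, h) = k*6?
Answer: 40480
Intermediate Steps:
W(k, h) = 6*k
L(j, H) = 14 (L(j, H) = 6 + 8 = 14)
C(q, b) = -b
m(V, P) = -12 + P (m(V, P) = 2 - (14 - P) = 2 + (-14 + P) = -12 + P)
m(g, W(1, 10)) + 40486 = (-12 + 6*1) + 40486 = (-12 + 6) + 40486 = -6 + 40486 = 40480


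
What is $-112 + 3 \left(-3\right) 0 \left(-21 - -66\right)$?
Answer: $-112$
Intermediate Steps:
$-112 + 3 \left(-3\right) 0 \left(-21 - -66\right) = -112 + \left(-9\right) 0 \left(-21 + 66\right) = -112 + 0 \cdot 45 = -112 + 0 = -112$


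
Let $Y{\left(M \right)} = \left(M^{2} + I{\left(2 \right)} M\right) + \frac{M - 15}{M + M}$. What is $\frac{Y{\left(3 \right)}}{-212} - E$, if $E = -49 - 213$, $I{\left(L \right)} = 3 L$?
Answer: $\frac{55519}{212} \approx 261.88$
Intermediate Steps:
$E = -262$ ($E = -49 - 213 = -262$)
$Y{\left(M \right)} = M^{2} + 6 M + \frac{-15 + M}{2 M}$ ($Y{\left(M \right)} = \left(M^{2} + 3 \cdot 2 M\right) + \frac{M - 15}{M + M} = \left(M^{2} + 6 M\right) + \frac{-15 + M}{2 M} = M^{2} + 6 M + \frac{-15 + M}{2 M}$)
$\frac{Y{\left(3 \right)}}{-212} - E = \frac{\frac{1}{2} + 3^{2} + 6 \cdot 3 - \frac{15}{2 \cdot 3}}{-212} - -262 = \left(\frac{1}{2} + 9 + 18 - \frac{5}{2}\right) \left(- \frac{1}{212}\right) + 262 = 25 \left(- \frac{1}{212}\right) + 262 = - \frac{25}{212} + 262 = \frac{55519}{212}$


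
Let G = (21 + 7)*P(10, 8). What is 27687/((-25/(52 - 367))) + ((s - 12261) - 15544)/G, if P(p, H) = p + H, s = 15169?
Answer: 24418179/70 ≈ 3.4883e+5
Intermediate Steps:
P(p, H) = H + p
G = 504 (G = (21 + 7)*(8 + 10) = 28*18 = 504)
27687/((-25/(52 - 367))) + ((s - 12261) - 15544)/G = 27687/((-25/(52 - 367))) + ((15169 - 12261) - 15544)/504 = 27687/((-25/(-315))) + (2908 - 15544)*(1/504) = 27687/((-25*(-1/315))) - 12636*1/504 = 27687/(5/63) - 351/14 = 27687*(63/5) - 351/14 = 1744281/5 - 351/14 = 24418179/70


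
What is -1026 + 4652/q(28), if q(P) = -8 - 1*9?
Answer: -22094/17 ≈ -1299.6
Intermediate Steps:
q(P) = -17 (q(P) = -8 - 9 = -17)
-1026 + 4652/q(28) = -1026 + 4652/(-17) = -1026 + 4652*(-1/17) = -1026 - 4652/17 = -22094/17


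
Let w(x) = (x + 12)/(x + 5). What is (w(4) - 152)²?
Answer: 1827904/81 ≈ 22567.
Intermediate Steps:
w(x) = (12 + x)/(5 + x)
(w(4) - 152)² = ((12 + 4)/(5 + 4) - 152)² = (16/9 - 152)² = (-1352/9)² = 1827904/81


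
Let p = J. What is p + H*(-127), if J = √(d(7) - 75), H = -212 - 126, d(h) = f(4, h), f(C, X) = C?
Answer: 42926 + I*√71 ≈ 42926.0 + 8.4261*I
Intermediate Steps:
d(h) = 4
H = -338
J = I*√71 (J = √(4 - 75) = √(-71) = I*√71 ≈ 8.4261*I)
p = I*√71 ≈ 8.4261*I
p + H*(-127) = I*√71 - 338*(-127) = I*√71 + 42926 = 42926 + I*√71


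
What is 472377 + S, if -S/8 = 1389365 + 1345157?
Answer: -21403799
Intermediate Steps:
S = -21876176 (S = -8*(1389365 + 1345157) = -8*2734522 = -21876176)
472377 + S = 472377 - 21876176 = -21403799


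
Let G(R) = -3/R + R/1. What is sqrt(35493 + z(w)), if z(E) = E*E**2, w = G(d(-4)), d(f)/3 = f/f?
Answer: sqrt(35501) ≈ 188.42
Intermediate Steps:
d(f) = 3 (d(f) = 3*(f/f) = 3*1 = 3)
G(R) = R - 3/R (G(R) = -3/R + R*1 = -3/R + R = R - 3/R)
w = 2 (w = 3 - 3/3 = 3 - 3*1/3 = 3 - 1 = 2)
z(E) = E**3
sqrt(35493 + z(w)) = sqrt(35493 + 2**3) = sqrt(35493 + 8) = sqrt(35501)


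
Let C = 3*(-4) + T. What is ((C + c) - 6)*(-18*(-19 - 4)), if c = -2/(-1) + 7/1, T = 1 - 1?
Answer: -3726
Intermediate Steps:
T = 0
c = 9 (c = -2*(-1) + 7*1 = 2 + 7 = 9)
C = -12 (C = 3*(-4) + 0 = -12 + 0 = -12)
((C + c) - 6)*(-18*(-19 - 4)) = ((-12 + 9) - 6)*(-18*(-19 - 4)) = (-3 - 6)*(-18*(-23)) = -9*414 = -3726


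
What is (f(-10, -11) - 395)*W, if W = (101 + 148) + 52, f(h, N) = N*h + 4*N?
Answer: -99029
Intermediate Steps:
f(h, N) = 4*N + N*h
W = 301 (W = 249 + 52 = 301)
(f(-10, -11) - 395)*W = (-11*(4 - 10) - 395)*301 = (-11*(-6) - 395)*301 = (66 - 395)*301 = -329*301 = -99029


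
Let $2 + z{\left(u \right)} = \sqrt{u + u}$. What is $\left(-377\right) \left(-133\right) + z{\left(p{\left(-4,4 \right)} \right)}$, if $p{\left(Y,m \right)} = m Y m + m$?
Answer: $50139 + 2 i \sqrt{30} \approx 50139.0 + 10.954 i$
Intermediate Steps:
$p{\left(Y,m \right)} = m + Y m^{2}$ ($p{\left(Y,m \right)} = Y m m + m = Y m^{2} + m = m + Y m^{2}$)
$z{\left(u \right)} = -2 + \sqrt{2} \sqrt{u}$ ($z{\left(u \right)} = -2 + \sqrt{u + u} = -2 + \sqrt{2 u} = -2 + \sqrt{2} \sqrt{u}$)
$\left(-377\right) \left(-133\right) + z{\left(p{\left(-4,4 \right)} \right)} = \left(-377\right) \left(-133\right) - \left(2 - \sqrt{2} \sqrt{4 \left(1 - 16\right)}\right) = 50141 - \left(2 - \sqrt{2} \sqrt{4 \left(1 - 16\right)}\right) = 50141 - \left(2 - \sqrt{2} \sqrt{4 \left(-15\right)}\right) = 50141 - \left(2 - \sqrt{2} \sqrt{-60}\right) = 50141 - \left(2 - \sqrt{2} \cdot 2 i \sqrt{15}\right) = 50141 - \left(2 - 2 i \sqrt{30}\right) = 50139 + 2 i \sqrt{30}$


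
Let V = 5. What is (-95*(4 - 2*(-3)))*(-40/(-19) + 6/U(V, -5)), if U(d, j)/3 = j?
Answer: -1620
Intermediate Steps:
U(d, j) = 3*j
(-95*(4 - 2*(-3)))*(-40/(-19) + 6/U(V, -5)) = (-95*(4 - 2*(-3)))*(-40/(-19) + 6/((3*(-5)))) = (-95*(4 + 6))*(-40*(-1/19) + 6/(-15)) = (-95*10)*(40/19 + 6*(-1/15)) = -950*(40/19 - ⅖) = -950*162/95 = -1620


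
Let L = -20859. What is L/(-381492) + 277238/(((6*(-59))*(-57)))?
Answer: 5899165111/427652532 ≈ 13.794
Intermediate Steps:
L/(-381492) + 277238/(((6*(-59))*(-57))) = -20859/(-381492) + 277238/(((6*(-59))*(-57))) = -20859*(-1/381492) + 277238/((-354*(-57))) = 6953/127164 + 277238/20178 = 6953/127164 + 277238*(1/20178) = 6953/127164 + 138619/10089 = 5899165111/427652532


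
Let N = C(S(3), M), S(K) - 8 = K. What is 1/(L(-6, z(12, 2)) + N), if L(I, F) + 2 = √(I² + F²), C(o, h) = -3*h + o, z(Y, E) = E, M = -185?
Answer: 141/79514 - √10/159028 ≈ 0.0017534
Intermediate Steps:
S(K) = 8 + K
C(o, h) = o - 3*h
L(I, F) = -2 + √(F² + I²) (L(I, F) = -2 + √(I² + F²) = -2 + √(F² + I²))
N = 566 (N = (8 + 3) - 3*(-185) = 11 + 555 = 566)
1/(L(-6, z(12, 2)) + N) = 1/((-2 + √(2² + (-6)²)) + 566) = 1/((-2 + √(4 + 36)) + 566) = 1/((-2 + √40) + 566) = 1/((-2 + 2*√10) + 566) = 1/(564 + 2*√10)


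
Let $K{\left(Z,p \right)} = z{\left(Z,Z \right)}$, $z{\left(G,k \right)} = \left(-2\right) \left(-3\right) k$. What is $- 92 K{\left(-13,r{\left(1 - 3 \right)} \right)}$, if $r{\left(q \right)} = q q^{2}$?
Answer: $7176$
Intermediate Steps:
$r{\left(q \right)} = q^{3}$
$z{\left(G,k \right)} = 6 k$
$K{\left(Z,p \right)} = 6 Z$
$- 92 K{\left(-13,r{\left(1 - 3 \right)} \right)} = - 92 \cdot 6 \left(-13\right) = \left(-92\right) \left(-78\right) = 7176$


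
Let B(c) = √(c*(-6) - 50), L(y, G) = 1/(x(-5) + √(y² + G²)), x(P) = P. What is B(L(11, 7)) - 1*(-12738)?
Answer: 12738 + √(244 - 50*√170)/√(-5 + √170) ≈ 12738.0 + 7.1236*I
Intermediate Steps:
L(y, G) = 1/(-5 + √(G² + y²)) (L(y, G) = 1/(-5 + √(y² + G²)) = 1/(-5 + √(G² + y²)))
B(c) = √(-50 - 6*c) (B(c) = √(-6*c - 50) = √(-50 - 6*c))
B(L(11, 7)) - 1*(-12738) = √(-50 - 6/(-5 + √(7² + 11²))) - 1*(-12738) = √(-50 - 6/(-5 + √(49 + 121))) + 12738 = √(-50 - 6/(-5 + √170)) + 12738 = 12738 + √(-50 - 6/(-5 + √170))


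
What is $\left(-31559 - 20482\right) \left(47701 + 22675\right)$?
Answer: $-3662437416$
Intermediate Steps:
$\left(-31559 - 20482\right) \left(47701 + 22675\right) = \left(-52041\right) 70376 = -3662437416$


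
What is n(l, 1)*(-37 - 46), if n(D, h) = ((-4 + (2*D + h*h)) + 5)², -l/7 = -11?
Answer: -2019888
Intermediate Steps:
l = 77 (l = -7*(-11) = 77)
n(D, h) = (1 + h² + 2*D)² (n(D, h) = ((-4 + (2*D + h²)) + 5)² = ((-4 + (h² + 2*D)) + 5)² = ((-4 + h² + 2*D) + 5)² = (1 + h² + 2*D)²)
n(l, 1)*(-37 - 46) = (1 + 1² + 2*77)²*(-37 - 46) = (1 + 1 + 154)²*(-83) = 156²*(-83) = 24336*(-83) = -2019888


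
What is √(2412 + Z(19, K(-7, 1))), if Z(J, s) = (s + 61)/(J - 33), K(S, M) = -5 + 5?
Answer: √471898/14 ≈ 49.068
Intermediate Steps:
K(S, M) = 0
Z(J, s) = (61 + s)/(-33 + J)
√(2412 + Z(19, K(-7, 1))) = √(2412 + (61 + 0)/(-33 + 19)) = √(2412 + 61/(-14)) = √(2412 - 1/14*61) = √(2412 - 61/14) = √(33707/14) = √471898/14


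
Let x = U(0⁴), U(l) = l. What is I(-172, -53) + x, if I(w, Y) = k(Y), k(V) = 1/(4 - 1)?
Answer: ⅓ ≈ 0.33333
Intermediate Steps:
k(V) = ⅓ (k(V) = 1/3 = ⅓)
I(w, Y) = ⅓
x = 0 (x = 0⁴ = 0)
I(-172, -53) + x = ⅓ + 0 = ⅓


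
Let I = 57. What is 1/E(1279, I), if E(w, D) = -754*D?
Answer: -1/42978 ≈ -2.3268e-5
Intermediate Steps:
1/E(1279, I) = 1/(-754*57) = 1/(-42978) = -1/42978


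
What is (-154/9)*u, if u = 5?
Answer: -770/9 ≈ -85.556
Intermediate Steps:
(-154/9)*u = -154/9*5 = -770/9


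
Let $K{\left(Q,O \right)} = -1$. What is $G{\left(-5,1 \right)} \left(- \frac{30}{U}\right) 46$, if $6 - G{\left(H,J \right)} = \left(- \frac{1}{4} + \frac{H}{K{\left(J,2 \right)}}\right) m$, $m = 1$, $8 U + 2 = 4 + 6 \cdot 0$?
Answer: $-6900$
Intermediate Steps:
$U = \frac{1}{4}$ ($U = - \frac{1}{4} + \frac{4 + 6 \cdot 0}{8} = - \frac{1}{4} + \frac{4 + 0}{8} = - \frac{1}{4} + \frac{1}{8} \cdot 4 = - \frac{1}{4} + \frac{1}{2} = \frac{1}{4} \approx 0.25$)
$G{\left(H,J \right)} = \frac{25}{4} + H$ ($G{\left(H,J \right)} = 6 - \left(- \frac{1}{4} + \frac{H}{-1}\right) 1 = 6 - \left(\left(-1\right) \frac{1}{4} + H \left(-1\right)\right) 1 = 6 - \left(- \frac{1}{4} - H\right) 1 = 6 - \left(- \frac{1}{4} - H\right) = 6 + \left(\frac{1}{4} + H\right) = \frac{25}{4} + H$)
$G{\left(-5,1 \right)} \left(- \frac{30}{U}\right) 46 = \left(\frac{25}{4} - 5\right) \left(- 30 \frac{1}{\frac{1}{4}}\right) 46 = \frac{5 \left(\left(-30\right) 4\right)}{4} \cdot 46 = \frac{5}{4} \left(-120\right) 46 = \left(-150\right) 46 = -6900$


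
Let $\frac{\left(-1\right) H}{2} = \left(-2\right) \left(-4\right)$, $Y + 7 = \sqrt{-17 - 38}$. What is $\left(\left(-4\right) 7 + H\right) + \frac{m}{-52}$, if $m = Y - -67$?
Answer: $- \frac{587}{13} - \frac{i \sqrt{55}}{52} \approx -45.154 - 0.14262 i$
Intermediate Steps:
$Y = -7 + i \sqrt{55}$ ($Y = -7 + \sqrt{-17 - 38} = -7 + \sqrt{-55} = -7 + i \sqrt{55} \approx -7.0 + 7.4162 i$)
$H = -16$ ($H = - 2 \left(\left(-2\right) \left(-4\right)\right) = \left(-2\right) 8 = -16$)
$m = 60 + i \sqrt{55}$ ($m = \left(-7 + i \sqrt{55}\right) - -67 = \left(-7 + i \sqrt{55}\right) + 67 = 60 + i \sqrt{55} \approx 60.0 + 7.4162 i$)
$\left(\left(-4\right) 7 + H\right) + \frac{m}{-52} = \left(\left(-4\right) 7 - 16\right) + \frac{60 + i \sqrt{55}}{-52} = \left(-28 - 16\right) - \frac{60 + i \sqrt{55}}{52} = -44 - \left(\frac{15}{13} + \frac{i \sqrt{55}}{52}\right) = - \frac{587}{13} - \frac{i \sqrt{55}}{52}$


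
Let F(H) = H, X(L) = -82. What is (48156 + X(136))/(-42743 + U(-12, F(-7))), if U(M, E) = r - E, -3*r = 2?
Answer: -72111/64105 ≈ -1.1249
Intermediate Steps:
r = -⅔ (r = -⅓*2 = -⅔ ≈ -0.66667)
U(M, E) = -⅔ - E
(48156 + X(136))/(-42743 + U(-12, F(-7))) = (48156 - 82)/(-42743 + (-⅔ - 1*(-7))) = 48074/(-42743 + (-⅔ + 7)) = 48074/(-42743 + 19/3) = 48074/(-128210/3) = 48074*(-3/128210) = -72111/64105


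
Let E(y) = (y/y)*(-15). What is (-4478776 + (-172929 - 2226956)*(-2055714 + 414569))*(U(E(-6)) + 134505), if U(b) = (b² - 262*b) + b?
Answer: 546060928797021105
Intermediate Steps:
E(y) = -15 (E(y) = 1*(-15) = -15)
U(b) = b² - 261*b
(-4478776 + (-172929 - 2226956)*(-2055714 + 414569))*(U(E(-6)) + 134505) = (-4478776 + (-172929 - 2226956)*(-2055714 + 414569))*(-15*(-261 - 15) + 134505) = (-4478776 - 2399885*(-1641145))*(-15*(-276) + 134505) = (-4478776 + 3938559268325)*(4140 + 134505) = 3938554789549*138645 = 546060928797021105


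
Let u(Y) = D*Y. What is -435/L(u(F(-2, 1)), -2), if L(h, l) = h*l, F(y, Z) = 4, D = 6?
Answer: 145/16 ≈ 9.0625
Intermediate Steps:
u(Y) = 6*Y
-435/L(u(F(-2, 1)), -2) = -435/((6*4)*(-2)) = -435/(24*(-2)) = -435/(-48) = -435*(-1/48) = 145/16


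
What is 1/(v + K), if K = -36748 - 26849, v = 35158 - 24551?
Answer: -1/52990 ≈ -1.8871e-5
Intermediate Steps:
v = 10607
K = -63597
1/(v + K) = 1/(10607 - 63597) = 1/(-52990) = -1/52990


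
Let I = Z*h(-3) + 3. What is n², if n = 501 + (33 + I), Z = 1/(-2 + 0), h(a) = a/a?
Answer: 1151329/4 ≈ 2.8783e+5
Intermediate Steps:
h(a) = 1
Z = -½ (Z = 1/(-2) = -½ ≈ -0.50000)
I = 5/2 (I = -½*1 + 3 = -½ + 3 = 5/2 ≈ 2.5000)
n = 1073/2 (n = 501 + (33 + 5/2) = 501 + 71/2 = 1073/2 ≈ 536.50)
n² = (1073/2)² = 1151329/4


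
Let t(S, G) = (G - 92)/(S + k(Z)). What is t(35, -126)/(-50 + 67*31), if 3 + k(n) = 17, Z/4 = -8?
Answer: -218/99323 ≈ -0.0021949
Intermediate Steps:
Z = -32 (Z = 4*(-8) = -32)
k(n) = 14 (k(n) = -3 + 17 = 14)
t(S, G) = (-92 + G)/(14 + S) (t(S, G) = (G - 92)/(S + 14) = (-92 + G)/(14 + S))
t(35, -126)/(-50 + 67*31) = ((-92 - 126)/(14 + 35))/(-50 + 67*31) = (-218/49)/(-50 + 2077) = ((1/49)*(-218))/2027 = -218/49*1/2027 = -218/99323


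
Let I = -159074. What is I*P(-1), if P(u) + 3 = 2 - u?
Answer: 0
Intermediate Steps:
P(u) = -1 - u (P(u) = -3 + (2 - u) = -1 - u)
I*P(-1) = -159074*(-1 - 1*(-1)) = -159074*(-1 + 1) = -159074*0 = 0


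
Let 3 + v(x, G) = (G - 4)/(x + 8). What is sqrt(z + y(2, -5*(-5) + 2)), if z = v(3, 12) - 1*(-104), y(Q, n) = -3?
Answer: sqrt(11946)/11 ≈ 9.9362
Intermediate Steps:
v(x, G) = -3 + (-4 + G)/(8 + x) (v(x, G) = -3 + (G - 4)/(x + 8) = -3 + (-4 + G)/(8 + x))
z = 1119/11 (z = (-28 + 12 - 3*3)/(8 + 3) - 1*(-104) = (-28 + 12 - 9)/11 + 104 = (1/11)*(-25) + 104 = -25/11 + 104 = 1119/11 ≈ 101.73)
sqrt(z + y(2, -5*(-5) + 2)) = sqrt(1119/11 - 3) = sqrt(1086/11) = sqrt(11946)/11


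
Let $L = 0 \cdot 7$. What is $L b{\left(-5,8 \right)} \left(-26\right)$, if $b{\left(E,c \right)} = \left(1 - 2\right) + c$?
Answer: $0$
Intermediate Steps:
$b{\left(E,c \right)} = -1 + c$
$L = 0$
$L b{\left(-5,8 \right)} \left(-26\right) = 0 \left(-1 + 8\right) \left(-26\right) = 0 \cdot 7 \left(-26\right) = 0 \left(-26\right) = 0$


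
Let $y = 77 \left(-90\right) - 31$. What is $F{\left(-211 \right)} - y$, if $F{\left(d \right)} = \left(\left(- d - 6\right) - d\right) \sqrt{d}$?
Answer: $6961 + 416 i \sqrt{211} \approx 6961.0 + 6042.8 i$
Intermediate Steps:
$y = -6961$ ($y = -6930 - 31 = -6961$)
$F{\left(d \right)} = \sqrt{d} \left(-6 - 2 d\right)$ ($F{\left(d \right)} = \left(\left(-6 - d\right) - d\right) \sqrt{d} = \left(-6 - 2 d\right) \sqrt{d} = \sqrt{d} \left(-6 - 2 d\right)$)
$F{\left(-211 \right)} - y = 2 \sqrt{-211} \left(-3 - -211\right) - -6961 = 2 i \sqrt{211} \left(-3 + 211\right) + 6961 = 2 i \sqrt{211} \cdot 208 + 6961 = 416 i \sqrt{211} + 6961 = 6961 + 416 i \sqrt{211}$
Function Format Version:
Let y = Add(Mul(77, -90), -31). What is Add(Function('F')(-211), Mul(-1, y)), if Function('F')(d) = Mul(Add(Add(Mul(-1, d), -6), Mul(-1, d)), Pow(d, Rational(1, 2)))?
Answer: Add(6961, Mul(416, I, Pow(211, Rational(1, 2)))) ≈ Add(6961.0, Mul(6042.8, I))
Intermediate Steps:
y = -6961 (y = Add(-6930, -31) = -6961)
Function('F')(d) = Mul(Pow(d, Rational(1, 2)), Add(-6, Mul(-2, d))) (Function('F')(d) = Mul(Add(Add(-6, Mul(-1, d)), Mul(-1, d)), Pow(d, Rational(1, 2))) = Mul(Add(-6, Mul(-2, d)), Pow(d, Rational(1, 2))) = Mul(Pow(d, Rational(1, 2)), Add(-6, Mul(-2, d))))
Add(Function('F')(-211), Mul(-1, y)) = Add(Mul(2, Pow(-211, Rational(1, 2)), Add(-3, Mul(-1, -211))), Mul(-1, -6961)) = Add(Mul(2, Mul(I, Pow(211, Rational(1, 2))), Add(-3, 211)), 6961) = Add(Mul(2, Mul(I, Pow(211, Rational(1, 2))), 208), 6961) = Add(Mul(416, I, Pow(211, Rational(1, 2))), 6961) = Add(6961, Mul(416, I, Pow(211, Rational(1, 2))))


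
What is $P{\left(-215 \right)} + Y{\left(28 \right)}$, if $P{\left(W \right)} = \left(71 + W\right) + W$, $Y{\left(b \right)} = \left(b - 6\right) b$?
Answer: $257$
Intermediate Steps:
$Y{\left(b \right)} = b \left(-6 + b\right)$ ($Y{\left(b \right)} = \left(-6 + b\right) b = b \left(-6 + b\right)$)
$P{\left(W \right)} = 71 + 2 W$
$P{\left(-215 \right)} + Y{\left(28 \right)} = \left(71 + 2 \left(-215\right)\right) + 28 \left(-6 + 28\right) = \left(71 - 430\right) + 28 \cdot 22 = -359 + 616 = 257$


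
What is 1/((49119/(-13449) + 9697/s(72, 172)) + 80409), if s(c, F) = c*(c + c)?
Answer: 46479744/3737263451683 ≈ 1.2437e-5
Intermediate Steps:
s(c, F) = 2*c² (s(c, F) = c*(2*c) = 2*c²)
1/((49119/(-13449) + 9697/s(72, 172)) + 80409) = 1/((49119/(-13449) + 9697/((2*72²))) + 80409) = 1/((49119*(-1/13449) + 9697/((2*5184))) + 80409) = 1/((-16373/4483 + 9697/10368) + 80409) = 1/(-126283613/46479744 + 80409) = 1/(3737263451683/46479744) = 46479744/3737263451683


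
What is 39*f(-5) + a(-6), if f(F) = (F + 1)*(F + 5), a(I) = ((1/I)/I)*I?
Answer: -⅙ ≈ -0.16667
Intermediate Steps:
a(I) = 1/I (a(I) = (1/(I*I))*I = I/I² = 1/I)
f(F) = (1 + F)*(5 + F)
39*f(-5) + a(-6) = 39*(5 + (-5)² + 6*(-5)) + 1/(-6) = 39*(5 + 25 - 30) - ⅙ = 39*0 - ⅙ = 0 - ⅙ = -⅙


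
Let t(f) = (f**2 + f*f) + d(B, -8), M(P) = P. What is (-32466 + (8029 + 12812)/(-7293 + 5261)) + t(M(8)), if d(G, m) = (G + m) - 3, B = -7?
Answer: -65768233/2032 ≈ -32366.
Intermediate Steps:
d(G, m) = -3 + G + m
t(f) = -18 + 2*f**2 (t(f) = (f**2 + f*f) + (-3 - 7 - 8) = (f**2 + f**2) - 18 = 2*f**2 - 18 = -18 + 2*f**2)
(-32466 + (8029 + 12812)/(-7293 + 5261)) + t(M(8)) = (-32466 + (8029 + 12812)/(-7293 + 5261)) + (-18 + 2*8**2) = (-32466 + 20841/(-2032)) + (-18 + 2*64) = (-32466 + 20841*(-1/2032)) + (-18 + 128) = (-32466 - 20841/2032) + 110 = -65991753/2032 + 110 = -65768233/2032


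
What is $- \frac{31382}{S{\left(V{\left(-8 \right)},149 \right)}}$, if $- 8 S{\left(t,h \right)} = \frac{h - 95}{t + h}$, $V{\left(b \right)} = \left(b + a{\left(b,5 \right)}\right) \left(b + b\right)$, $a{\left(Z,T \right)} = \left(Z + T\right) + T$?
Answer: $\frac{30754360}{27} \approx 1.1391 \cdot 10^{6}$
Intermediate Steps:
$a{\left(Z,T \right)} = Z + 2 T$ ($a{\left(Z,T \right)} = \left(T + Z\right) + T = Z + 2 T$)
$V{\left(b \right)} = 2 b \left(10 + 2 b\right)$ ($V{\left(b \right)} = \left(b + \left(b + 2 \cdot 5\right)\right) \left(b + b\right) = \left(b + \left(b + 10\right)\right) 2 b = \left(b + \left(10 + b\right)\right) 2 b = \left(10 + 2 b\right) 2 b = 2 b \left(10 + 2 b\right)$)
$S{\left(t,h \right)} = - \frac{-95 + h}{8 \left(h + t\right)}$ ($S{\left(t,h \right)} = - \frac{\left(h - 95\right) \frac{1}{t + h}}{8} = - \frac{\left(-95 + h\right) \frac{1}{h + t}}{8} = - \frac{\frac{1}{h + t} \left(-95 + h\right)}{8} = - \frac{-95 + h}{8 \left(h + t\right)}$)
$- \frac{31382}{S{\left(V{\left(-8 \right)},149 \right)}} = - \frac{31382}{\frac{1}{8} \frac{1}{149 + 4 \left(-8\right) \left(5 - 8\right)} \left(95 - 149\right)} = - \frac{31382}{\frac{1}{8} \frac{1}{149 + 4 \left(-8\right) \left(-3\right)} \left(95 - 149\right)} = - \frac{31382}{\frac{1}{8} \frac{1}{149 + 96} \left(-54\right)} = - \frac{31382}{\frac{1}{8} \cdot \frac{1}{245} \left(-54\right)} = - \frac{31382}{- \frac{27}{980}} = \left(-31382\right) \left(- \frac{980}{27}\right) = \frac{30754360}{27}$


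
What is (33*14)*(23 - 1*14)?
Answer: 4158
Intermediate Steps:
(33*14)*(23 - 1*14) = 462*(23 - 14) = 462*9 = 4158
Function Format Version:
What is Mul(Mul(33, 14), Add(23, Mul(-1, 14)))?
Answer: 4158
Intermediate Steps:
Mul(Mul(33, 14), Add(23, Mul(-1, 14))) = Mul(462, Add(23, -14)) = Mul(462, 9) = 4158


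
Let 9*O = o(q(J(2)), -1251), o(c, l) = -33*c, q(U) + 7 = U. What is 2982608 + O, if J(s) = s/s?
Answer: 2982630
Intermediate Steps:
J(s) = 1
q(U) = -7 + U
O = 22 (O = (-33*(-7 + 1))/9 = (-33*(-6))/9 = (⅑)*198 = 22)
2982608 + O = 2982608 + 22 = 2982630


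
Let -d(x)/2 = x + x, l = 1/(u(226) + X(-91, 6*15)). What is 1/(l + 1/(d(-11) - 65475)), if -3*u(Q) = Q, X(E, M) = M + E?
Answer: -14983699/196522 ≈ -76.244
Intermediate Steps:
X(E, M) = E + M
u(Q) = -Q/3
l = -3/229 (l = 1/(-1/3*226 + (-91 + 6*15)) = 1/(-226/3 + (-91 + 90)) = 1/(-226/3 - 1) = 1/(-229/3) = -3/229 ≈ -0.013100)
d(x) = -4*x (d(x) = -2*(x + x) = -4*x)
1/(l + 1/(d(-11) - 65475)) = 1/(-3/229 + 1/(-4*(-11) - 65475)) = 1/(-3/229 + 1/(44 - 65475)) = 1/(-3/229 + 1/(-65431)) = 1/(-3/229 - 1/65431) = 1/(-196522/14983699) = -14983699/196522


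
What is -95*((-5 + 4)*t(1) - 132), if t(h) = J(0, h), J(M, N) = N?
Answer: 12635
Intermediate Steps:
t(h) = h
-95*((-5 + 4)*t(1) - 132) = -95*((-5 + 4)*1 - 132) = -95*(-1*1 - 132) = -95*(-1 - 132) = -95*(-133) = 12635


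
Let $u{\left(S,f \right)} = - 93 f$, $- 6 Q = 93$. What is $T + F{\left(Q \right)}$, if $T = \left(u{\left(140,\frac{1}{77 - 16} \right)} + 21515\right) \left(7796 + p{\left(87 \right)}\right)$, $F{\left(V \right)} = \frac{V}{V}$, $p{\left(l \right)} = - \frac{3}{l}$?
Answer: $\frac{296693696495}{1769} \approx 1.6772 \cdot 10^{8}$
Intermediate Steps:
$Q = - \frac{31}{2}$ ($Q = \left(- \frac{1}{6}\right) 93 = - \frac{31}{2} \approx -15.5$)
$F{\left(V \right)} = 1$
$T = \frac{296693694726}{1769}$ ($T = \left(- \frac{93}{77 - 16} + 21515\right) \left(7796 - \frac{3}{87}\right) = \left(- \frac{93}{61} + 21515\right) \left(7796 - \frac{1}{29}\right) = \left(\left(-93\right) \frac{1}{61} + 21515\right) \left(7796 - \frac{1}{29}\right) = \left(- \frac{93}{61} + 21515\right) \frac{226083}{29} = \frac{1312322}{61} \cdot \frac{226083}{29} = \frac{296693694726}{1769} \approx 1.6772 \cdot 10^{8}$)
$T + F{\left(Q \right)} = \frac{296693694726}{1769} + 1 = \frac{296693696495}{1769}$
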